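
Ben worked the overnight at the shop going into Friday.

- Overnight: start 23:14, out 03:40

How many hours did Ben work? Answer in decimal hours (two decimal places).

Overnight: 23:14 → midnight = 0 h 46 min; midnight → 03:40 = 3 h 40 min; span 4 h 26 min

4.43 hours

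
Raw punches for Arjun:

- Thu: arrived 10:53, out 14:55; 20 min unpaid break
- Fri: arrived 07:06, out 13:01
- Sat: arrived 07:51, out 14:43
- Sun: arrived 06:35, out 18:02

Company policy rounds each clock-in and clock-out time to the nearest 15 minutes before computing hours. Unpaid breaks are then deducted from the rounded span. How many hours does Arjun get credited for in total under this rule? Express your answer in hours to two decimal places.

28.17 hours

Thu: in 10:53→11:00, out 14:55→15:00; 4 h 0 min − 20 min = 3 h 40 min
Fri: in 07:06→07:00, out 13:01→13:00; 6 h 0 min
Sat: in 07:51→07:45, out 14:43→14:45; 7 h 0 min
Sun: in 06:35→06:30, out 18:02→18:00; 11 h 30 min
Total credited: 28 h 10 min.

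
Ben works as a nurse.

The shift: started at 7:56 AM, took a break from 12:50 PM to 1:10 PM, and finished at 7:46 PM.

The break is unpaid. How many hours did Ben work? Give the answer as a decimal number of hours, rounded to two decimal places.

11.50 hours

The shift: 7:56 AM–7:46 PM = 11 h 50 min; less 20 min break → 11 h 30 min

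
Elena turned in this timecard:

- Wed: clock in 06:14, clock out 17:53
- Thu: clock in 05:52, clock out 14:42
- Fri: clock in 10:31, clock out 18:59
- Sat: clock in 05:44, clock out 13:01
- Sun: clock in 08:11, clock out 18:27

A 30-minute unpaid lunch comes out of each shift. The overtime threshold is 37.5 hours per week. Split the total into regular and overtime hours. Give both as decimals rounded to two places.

Wed: 06:14–17:53 = 11 h 39 min; less 30 min break → 11 h 9 min
Thu: 05:52–14:42 = 8 h 50 min; less 30 min break → 8 h 20 min
Fri: 10:31–18:59 = 8 h 28 min; less 30 min break → 7 h 58 min
Sat: 05:44–13:01 = 7 h 17 min; less 30 min break → 6 h 47 min
Sun: 08:11–18:27 = 10 h 16 min; less 30 min break → 9 h 46 min
Total worked: 44 h 0 min = 44.00 h.
Threshold 37.5 h → overtime 6 h 30 min, regular 37 h 30 min.

Regular 37.50 hours, overtime 6.50 hours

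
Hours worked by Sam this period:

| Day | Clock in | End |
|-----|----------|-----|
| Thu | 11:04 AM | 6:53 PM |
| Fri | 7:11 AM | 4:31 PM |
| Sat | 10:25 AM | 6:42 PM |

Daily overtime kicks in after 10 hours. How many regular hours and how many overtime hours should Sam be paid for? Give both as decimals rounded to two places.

Regular 25.43 hours, overtime 0.00 hours

Thu: 11:04 AM–6:53 PM = 7 h 49 min
Fri: 7:11 AM–4:31 PM = 9 h 20 min
Sat: 10:25 AM–6:42 PM = 8 h 17 min
Thu reg 7 h 49 min / OT 0 h 0 min; Fri reg 9 h 20 min / OT 0 h 0 min; Sat reg 8 h 17 min / OT 0 h 0 min.
Totals: regular 25 h 26 min, overtime 0 h 0 min.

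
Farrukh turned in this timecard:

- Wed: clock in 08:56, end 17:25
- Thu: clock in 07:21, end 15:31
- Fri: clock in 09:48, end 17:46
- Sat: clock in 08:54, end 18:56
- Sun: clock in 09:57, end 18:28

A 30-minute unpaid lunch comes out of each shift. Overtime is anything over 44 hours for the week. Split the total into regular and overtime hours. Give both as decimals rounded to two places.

Wed: 08:56–17:25 = 8 h 29 min; less 30 min break → 7 h 59 min
Thu: 07:21–15:31 = 8 h 10 min; less 30 min break → 7 h 40 min
Fri: 09:48–17:46 = 7 h 58 min; less 30 min break → 7 h 28 min
Sat: 08:54–18:56 = 10 h 2 min; less 30 min break → 9 h 32 min
Sun: 09:57–18:28 = 8 h 31 min; less 30 min break → 8 h 1 min
Total worked: 40 h 40 min = 40.67 h.
Threshold 44 h → overtime 0 h 0 min, regular 40 h 40 min.

Regular 40.67 hours, overtime 0.00 hours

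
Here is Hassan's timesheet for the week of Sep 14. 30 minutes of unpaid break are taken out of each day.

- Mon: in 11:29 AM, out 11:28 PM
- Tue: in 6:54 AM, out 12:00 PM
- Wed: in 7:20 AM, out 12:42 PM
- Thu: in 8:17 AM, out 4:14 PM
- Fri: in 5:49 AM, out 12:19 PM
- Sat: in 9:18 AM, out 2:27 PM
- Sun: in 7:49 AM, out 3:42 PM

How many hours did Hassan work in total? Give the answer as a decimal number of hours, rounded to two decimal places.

46.43 hours

Mon: 11:29 AM–11:28 PM = 11 h 59 min; less 30 min break → 11 h 29 min
Tue: 6:54 AM–12:00 PM = 5 h 6 min; less 30 min break → 4 h 36 min
Wed: 7:20 AM–12:42 PM = 5 h 22 min; less 30 min break → 4 h 52 min
Thu: 8:17 AM–4:14 PM = 7 h 57 min; less 30 min break → 7 h 27 min
Fri: 5:49 AM–12:19 PM = 6 h 30 min; less 30 min break → 6 h 0 min
Sat: 9:18 AM–2:27 PM = 5 h 9 min; less 30 min break → 4 h 39 min
Sun: 7:49 AM–3:42 PM = 7 h 53 min; less 30 min break → 7 h 23 min
Total: 11 h 29 min + 4 h 36 min + 4 h 52 min + 7 h 27 min + 6 h 0 min + 4 h 39 min + 7 h 23 min = 46 h 26 min.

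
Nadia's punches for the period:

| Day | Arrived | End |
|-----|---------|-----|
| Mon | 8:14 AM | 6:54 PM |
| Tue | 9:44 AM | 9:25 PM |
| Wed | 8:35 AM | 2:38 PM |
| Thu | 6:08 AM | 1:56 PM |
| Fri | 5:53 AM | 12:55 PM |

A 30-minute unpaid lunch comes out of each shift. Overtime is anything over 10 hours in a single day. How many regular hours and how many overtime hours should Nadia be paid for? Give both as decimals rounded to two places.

Mon: 8:14 AM–6:54 PM = 10 h 40 min; less 30 min break → 10 h 10 min
Tue: 9:44 AM–9:25 PM = 11 h 41 min; less 30 min break → 11 h 11 min
Wed: 8:35 AM–2:38 PM = 6 h 3 min; less 30 min break → 5 h 33 min
Thu: 6:08 AM–1:56 PM = 7 h 48 min; less 30 min break → 7 h 18 min
Fri: 5:53 AM–12:55 PM = 7 h 2 min; less 30 min break → 6 h 32 min
Mon reg 10 h 0 min / OT 0 h 10 min; Tue reg 10 h 0 min / OT 1 h 11 min; Wed reg 5 h 33 min / OT 0 h 0 min; Thu reg 7 h 18 min / OT 0 h 0 min; Fri reg 6 h 32 min / OT 0 h 0 min.
Totals: regular 39 h 23 min, overtime 1 h 21 min.

Regular 39.38 hours, overtime 1.35 hours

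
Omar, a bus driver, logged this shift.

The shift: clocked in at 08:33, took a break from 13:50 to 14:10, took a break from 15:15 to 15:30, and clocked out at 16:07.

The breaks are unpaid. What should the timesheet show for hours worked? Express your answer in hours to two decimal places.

The shift: 08:33–16:07 = 7 h 34 min; less 35 min break → 6 h 59 min

6.98 hours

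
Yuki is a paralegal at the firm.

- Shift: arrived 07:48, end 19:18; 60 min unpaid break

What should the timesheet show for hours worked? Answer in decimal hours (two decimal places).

Shift: 07:48–19:18 = 11 h 30 min; less 60 min break → 10 h 30 min

10.50 hours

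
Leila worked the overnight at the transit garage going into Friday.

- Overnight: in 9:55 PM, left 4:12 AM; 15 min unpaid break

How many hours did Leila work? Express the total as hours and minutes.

Overnight: 9:55 PM → midnight = 2 h 5 min; midnight → 4:12 AM = 4 h 12 min; span 6 h 17 min; less 15 min break → 6 h 2 min

6 h 2 min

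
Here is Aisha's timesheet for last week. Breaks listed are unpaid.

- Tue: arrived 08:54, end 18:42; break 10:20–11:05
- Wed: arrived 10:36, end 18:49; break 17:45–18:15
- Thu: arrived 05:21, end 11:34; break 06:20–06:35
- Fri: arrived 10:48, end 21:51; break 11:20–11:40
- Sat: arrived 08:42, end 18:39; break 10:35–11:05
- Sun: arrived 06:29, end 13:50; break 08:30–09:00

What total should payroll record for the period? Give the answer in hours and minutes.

49 h 45 min

Tue: 08:54–18:42 = 9 h 48 min; less 45 min break → 9 h 3 min
Wed: 10:36–18:49 = 8 h 13 min; less 30 min break → 7 h 43 min
Thu: 05:21–11:34 = 6 h 13 min; less 15 min break → 5 h 58 min
Fri: 10:48–21:51 = 11 h 3 min; less 20 min break → 10 h 43 min
Sat: 08:42–18:39 = 9 h 57 min; less 30 min break → 9 h 27 min
Sun: 06:29–13:50 = 7 h 21 min; less 30 min break → 6 h 51 min
Total: 9 h 3 min + 7 h 43 min + 5 h 58 min + 10 h 43 min + 9 h 27 min + 6 h 51 min = 49 h 45 min.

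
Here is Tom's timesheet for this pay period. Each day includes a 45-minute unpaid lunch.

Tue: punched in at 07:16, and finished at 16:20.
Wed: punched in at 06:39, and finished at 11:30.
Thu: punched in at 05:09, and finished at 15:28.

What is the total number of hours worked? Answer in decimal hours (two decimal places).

Tue: 07:16–16:20 = 9 h 4 min; less 45 min break → 8 h 19 min
Wed: 06:39–11:30 = 4 h 51 min; less 45 min break → 4 h 6 min
Thu: 05:09–15:28 = 10 h 19 min; less 45 min break → 9 h 34 min
Total: 8 h 19 min + 4 h 6 min + 9 h 34 min = 21 h 59 min.

21.98 hours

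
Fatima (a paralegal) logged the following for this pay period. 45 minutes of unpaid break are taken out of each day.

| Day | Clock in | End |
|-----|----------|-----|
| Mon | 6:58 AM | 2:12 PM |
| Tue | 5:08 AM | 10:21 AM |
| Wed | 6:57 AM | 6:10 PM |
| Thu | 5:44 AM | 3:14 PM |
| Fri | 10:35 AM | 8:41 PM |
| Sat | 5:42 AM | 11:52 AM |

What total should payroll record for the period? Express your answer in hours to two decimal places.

44.93 hours

Mon: 6:58 AM–2:12 PM = 7 h 14 min; less 45 min break → 6 h 29 min
Tue: 5:08 AM–10:21 AM = 5 h 13 min; less 45 min break → 4 h 28 min
Wed: 6:57 AM–6:10 PM = 11 h 13 min; less 45 min break → 10 h 28 min
Thu: 5:44 AM–3:14 PM = 9 h 30 min; less 45 min break → 8 h 45 min
Fri: 10:35 AM–8:41 PM = 10 h 6 min; less 45 min break → 9 h 21 min
Sat: 5:42 AM–11:52 AM = 6 h 10 min; less 45 min break → 5 h 25 min
Total: 6 h 29 min + 4 h 28 min + 10 h 28 min + 8 h 45 min + 9 h 21 min + 5 h 25 min = 44 h 56 min.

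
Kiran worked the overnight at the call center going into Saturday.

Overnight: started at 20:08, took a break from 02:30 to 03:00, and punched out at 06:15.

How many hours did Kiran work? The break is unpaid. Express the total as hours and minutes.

9 h 37 min

Overnight: 20:08 → midnight = 3 h 52 min; midnight → 06:15 = 6 h 15 min; span 10 h 7 min; less 30 min break → 9 h 37 min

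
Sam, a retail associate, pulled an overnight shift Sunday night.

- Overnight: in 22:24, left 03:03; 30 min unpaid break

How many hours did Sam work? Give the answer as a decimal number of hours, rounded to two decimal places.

4.15 hours

Overnight: 22:24 → midnight = 1 h 36 min; midnight → 03:03 = 3 h 3 min; span 4 h 39 min; less 30 min break → 4 h 9 min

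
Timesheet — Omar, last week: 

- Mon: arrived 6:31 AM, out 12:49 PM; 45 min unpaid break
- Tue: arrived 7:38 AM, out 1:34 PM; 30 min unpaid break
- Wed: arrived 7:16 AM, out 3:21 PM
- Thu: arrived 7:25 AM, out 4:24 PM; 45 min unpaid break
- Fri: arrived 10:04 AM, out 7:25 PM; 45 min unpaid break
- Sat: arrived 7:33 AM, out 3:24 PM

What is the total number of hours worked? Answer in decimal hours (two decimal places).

Mon: 6:31 AM–12:49 PM = 6 h 18 min; less 45 min break → 5 h 33 min
Tue: 7:38 AM–1:34 PM = 5 h 56 min; less 30 min break → 5 h 26 min
Wed: 7:16 AM–3:21 PM = 8 h 5 min
Thu: 7:25 AM–4:24 PM = 8 h 59 min; less 45 min break → 8 h 14 min
Fri: 10:04 AM–7:25 PM = 9 h 21 min; less 45 min break → 8 h 36 min
Sat: 7:33 AM–3:24 PM = 7 h 51 min
Total: 5 h 33 min + 5 h 26 min + 8 h 5 min + 8 h 14 min + 8 h 36 min + 7 h 51 min = 43 h 45 min.

43.75 hours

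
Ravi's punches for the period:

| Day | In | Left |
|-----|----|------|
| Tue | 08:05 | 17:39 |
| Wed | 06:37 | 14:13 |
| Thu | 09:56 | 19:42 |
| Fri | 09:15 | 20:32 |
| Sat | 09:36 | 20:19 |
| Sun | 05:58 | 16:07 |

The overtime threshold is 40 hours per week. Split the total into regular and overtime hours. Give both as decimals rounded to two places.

Regular 40.00 hours, overtime 19.08 hours

Tue: 08:05–17:39 = 9 h 34 min
Wed: 06:37–14:13 = 7 h 36 min
Thu: 09:56–19:42 = 9 h 46 min
Fri: 09:15–20:32 = 11 h 17 min
Sat: 09:36–20:19 = 10 h 43 min
Sun: 05:58–16:07 = 10 h 9 min
Total worked: 59 h 5 min = 59.08 h.
Threshold 40 h → overtime 19 h 5 min, regular 40 h 0 min.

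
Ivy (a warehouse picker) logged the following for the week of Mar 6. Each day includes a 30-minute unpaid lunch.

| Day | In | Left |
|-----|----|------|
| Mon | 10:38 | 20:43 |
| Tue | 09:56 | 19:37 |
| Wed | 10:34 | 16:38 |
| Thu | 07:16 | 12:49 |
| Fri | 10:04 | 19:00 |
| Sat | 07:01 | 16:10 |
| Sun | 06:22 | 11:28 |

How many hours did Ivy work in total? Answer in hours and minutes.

51 h 4 min

Mon: 10:38–20:43 = 10 h 5 min; less 30 min break → 9 h 35 min
Tue: 09:56–19:37 = 9 h 41 min; less 30 min break → 9 h 11 min
Wed: 10:34–16:38 = 6 h 4 min; less 30 min break → 5 h 34 min
Thu: 07:16–12:49 = 5 h 33 min; less 30 min break → 5 h 3 min
Fri: 10:04–19:00 = 8 h 56 min; less 30 min break → 8 h 26 min
Sat: 07:01–16:10 = 9 h 9 min; less 30 min break → 8 h 39 min
Sun: 06:22–11:28 = 5 h 6 min; less 30 min break → 4 h 36 min
Total: 9 h 35 min + 9 h 11 min + 5 h 34 min + 5 h 3 min + 8 h 26 min + 8 h 39 min + 4 h 36 min = 51 h 4 min.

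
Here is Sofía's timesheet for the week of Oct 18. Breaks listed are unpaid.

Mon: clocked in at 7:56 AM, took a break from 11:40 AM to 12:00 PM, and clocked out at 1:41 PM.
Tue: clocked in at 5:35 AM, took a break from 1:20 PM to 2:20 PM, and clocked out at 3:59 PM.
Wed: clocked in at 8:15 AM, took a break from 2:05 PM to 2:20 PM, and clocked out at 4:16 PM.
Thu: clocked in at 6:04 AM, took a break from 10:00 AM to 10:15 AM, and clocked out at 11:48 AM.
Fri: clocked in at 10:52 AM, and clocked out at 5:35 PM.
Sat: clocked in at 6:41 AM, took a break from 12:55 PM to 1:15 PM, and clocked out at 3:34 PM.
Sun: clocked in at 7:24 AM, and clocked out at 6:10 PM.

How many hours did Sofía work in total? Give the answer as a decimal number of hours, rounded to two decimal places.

54.10 hours

Mon: 7:56 AM–1:41 PM = 5 h 45 min; less 20 min break → 5 h 25 min
Tue: 5:35 AM–3:59 PM = 10 h 24 min; less 60 min break → 9 h 24 min
Wed: 8:15 AM–4:16 PM = 8 h 1 min; less 15 min break → 7 h 46 min
Thu: 6:04 AM–11:48 AM = 5 h 44 min; less 15 min break → 5 h 29 min
Fri: 10:52 AM–5:35 PM = 6 h 43 min
Sat: 6:41 AM–3:34 PM = 8 h 53 min; less 20 min break → 8 h 33 min
Sun: 7:24 AM–6:10 PM = 10 h 46 min
Total: 5 h 25 min + 9 h 24 min + 7 h 46 min + 5 h 29 min + 6 h 43 min + 8 h 33 min + 10 h 46 min = 54 h 6 min.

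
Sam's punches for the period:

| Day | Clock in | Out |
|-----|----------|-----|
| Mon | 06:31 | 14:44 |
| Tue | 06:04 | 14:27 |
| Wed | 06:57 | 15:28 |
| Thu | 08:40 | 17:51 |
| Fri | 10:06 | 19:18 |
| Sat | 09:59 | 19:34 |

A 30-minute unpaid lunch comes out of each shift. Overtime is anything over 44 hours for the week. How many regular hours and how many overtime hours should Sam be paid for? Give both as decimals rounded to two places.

Regular 44.00 hours, overtime 6.08 hours

Mon: 06:31–14:44 = 8 h 13 min; less 30 min break → 7 h 43 min
Tue: 06:04–14:27 = 8 h 23 min; less 30 min break → 7 h 53 min
Wed: 06:57–15:28 = 8 h 31 min; less 30 min break → 8 h 1 min
Thu: 08:40–17:51 = 9 h 11 min; less 30 min break → 8 h 41 min
Fri: 10:06–19:18 = 9 h 12 min; less 30 min break → 8 h 42 min
Sat: 09:59–19:34 = 9 h 35 min; less 30 min break → 9 h 5 min
Total worked: 50 h 5 min = 50.08 h.
Threshold 44 h → overtime 6 h 5 min, regular 44 h 0 min.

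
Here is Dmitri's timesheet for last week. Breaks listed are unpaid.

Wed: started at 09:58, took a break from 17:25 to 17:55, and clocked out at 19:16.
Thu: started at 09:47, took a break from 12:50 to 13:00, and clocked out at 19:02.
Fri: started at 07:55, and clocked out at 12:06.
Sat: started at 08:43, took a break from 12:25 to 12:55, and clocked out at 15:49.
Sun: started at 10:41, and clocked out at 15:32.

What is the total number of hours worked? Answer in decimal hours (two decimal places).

Wed: 09:58–19:16 = 9 h 18 min; less 30 min break → 8 h 48 min
Thu: 09:47–19:02 = 9 h 15 min; less 10 min break → 9 h 5 min
Fri: 07:55–12:06 = 4 h 11 min
Sat: 08:43–15:49 = 7 h 6 min; less 30 min break → 6 h 36 min
Sun: 10:41–15:32 = 4 h 51 min
Total: 8 h 48 min + 9 h 5 min + 4 h 11 min + 6 h 36 min + 4 h 51 min = 33 h 31 min.

33.52 hours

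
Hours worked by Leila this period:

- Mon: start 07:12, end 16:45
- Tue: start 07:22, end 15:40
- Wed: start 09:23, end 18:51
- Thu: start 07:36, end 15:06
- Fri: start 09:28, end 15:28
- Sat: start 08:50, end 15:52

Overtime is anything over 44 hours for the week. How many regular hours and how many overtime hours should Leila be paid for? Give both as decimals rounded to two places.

Regular 44.00 hours, overtime 3.85 hours

Mon: 07:12–16:45 = 9 h 33 min
Tue: 07:22–15:40 = 8 h 18 min
Wed: 09:23–18:51 = 9 h 28 min
Thu: 07:36–15:06 = 7 h 30 min
Fri: 09:28–15:28 = 6 h 0 min
Sat: 08:50–15:52 = 7 h 2 min
Total worked: 47 h 51 min = 47.85 h.
Threshold 44 h → overtime 3 h 51 min, regular 44 h 0 min.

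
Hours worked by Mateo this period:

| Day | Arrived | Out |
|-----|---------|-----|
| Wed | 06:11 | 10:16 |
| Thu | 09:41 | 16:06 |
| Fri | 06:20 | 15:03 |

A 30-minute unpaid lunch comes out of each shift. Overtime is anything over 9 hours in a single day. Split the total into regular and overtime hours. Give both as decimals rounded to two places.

Wed: 06:11–10:16 = 4 h 5 min; less 30 min break → 3 h 35 min
Thu: 09:41–16:06 = 6 h 25 min; less 30 min break → 5 h 55 min
Fri: 06:20–15:03 = 8 h 43 min; less 30 min break → 8 h 13 min
Wed reg 3 h 35 min / OT 0 h 0 min; Thu reg 5 h 55 min / OT 0 h 0 min; Fri reg 8 h 13 min / OT 0 h 0 min.
Totals: regular 17 h 43 min, overtime 0 h 0 min.

Regular 17.72 hours, overtime 0.00 hours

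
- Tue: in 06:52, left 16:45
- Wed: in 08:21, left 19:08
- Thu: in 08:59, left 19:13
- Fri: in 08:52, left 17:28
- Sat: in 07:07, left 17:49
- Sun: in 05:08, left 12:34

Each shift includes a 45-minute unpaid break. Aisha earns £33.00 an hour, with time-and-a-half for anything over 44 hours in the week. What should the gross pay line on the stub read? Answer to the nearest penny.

Tue: 06:52–16:45 = 9 h 53 min; less 45 min break → 9 h 8 min
Wed: 08:21–19:08 = 10 h 47 min; less 45 min break → 10 h 2 min
Thu: 08:59–19:13 = 10 h 14 min; less 45 min break → 9 h 29 min
Fri: 08:52–17:28 = 8 h 36 min; less 45 min break → 7 h 51 min
Sat: 07:07–17:49 = 10 h 42 min; less 45 min break → 9 h 57 min
Sun: 05:08–12:34 = 7 h 26 min; less 45 min break → 6 h 41 min
Total worked: 53 h 8 min = 3188 min.
Regular 44 h 0 min = 2640 min at £33.00/h; overtime 9 h 8 min = 548 min at £49.50/h.
Pay = (2640 × £33.00 + 548 × £49.50) ÷ 60 = £1904.10.

£1904.10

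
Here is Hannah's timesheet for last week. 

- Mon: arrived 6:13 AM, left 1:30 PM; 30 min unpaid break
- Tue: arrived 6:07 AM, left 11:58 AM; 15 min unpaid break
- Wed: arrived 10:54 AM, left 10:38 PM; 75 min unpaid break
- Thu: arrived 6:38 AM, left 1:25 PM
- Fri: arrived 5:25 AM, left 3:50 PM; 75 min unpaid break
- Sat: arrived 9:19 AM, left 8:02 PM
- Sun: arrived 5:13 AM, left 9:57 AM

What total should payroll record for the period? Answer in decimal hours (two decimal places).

54.27 hours

Mon: 6:13 AM–1:30 PM = 7 h 17 min; less 30 min break → 6 h 47 min
Tue: 6:07 AM–11:58 AM = 5 h 51 min; less 15 min break → 5 h 36 min
Wed: 10:54 AM–10:38 PM = 11 h 44 min; less 75 min break → 10 h 29 min
Thu: 6:38 AM–1:25 PM = 6 h 47 min
Fri: 5:25 AM–3:50 PM = 10 h 25 min; less 75 min break → 9 h 10 min
Sat: 9:19 AM–8:02 PM = 10 h 43 min
Sun: 5:13 AM–9:57 AM = 4 h 44 min
Total: 6 h 47 min + 5 h 36 min + 10 h 29 min + 6 h 47 min + 9 h 10 min + 10 h 43 min + 4 h 44 min = 54 h 16 min.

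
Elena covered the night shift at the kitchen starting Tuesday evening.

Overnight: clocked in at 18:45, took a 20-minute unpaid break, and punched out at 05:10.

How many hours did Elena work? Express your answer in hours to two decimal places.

10.08 hours

Overnight: 18:45 → midnight = 5 h 15 min; midnight → 05:10 = 5 h 10 min; span 10 h 25 min; less 20 min break → 10 h 5 min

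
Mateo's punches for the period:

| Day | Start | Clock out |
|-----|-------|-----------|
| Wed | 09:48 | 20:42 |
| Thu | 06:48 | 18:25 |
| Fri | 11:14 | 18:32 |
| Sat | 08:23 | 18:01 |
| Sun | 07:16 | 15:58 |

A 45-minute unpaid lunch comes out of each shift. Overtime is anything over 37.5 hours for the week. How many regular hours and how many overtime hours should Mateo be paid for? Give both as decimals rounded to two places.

Wed: 09:48–20:42 = 10 h 54 min; less 45 min break → 10 h 9 min
Thu: 06:48–18:25 = 11 h 37 min; less 45 min break → 10 h 52 min
Fri: 11:14–18:32 = 7 h 18 min; less 45 min break → 6 h 33 min
Sat: 08:23–18:01 = 9 h 38 min; less 45 min break → 8 h 53 min
Sun: 07:16–15:58 = 8 h 42 min; less 45 min break → 7 h 57 min
Total worked: 44 h 24 min = 44.40 h.
Threshold 37.5 h → overtime 6 h 54 min, regular 37 h 30 min.

Regular 37.50 hours, overtime 6.90 hours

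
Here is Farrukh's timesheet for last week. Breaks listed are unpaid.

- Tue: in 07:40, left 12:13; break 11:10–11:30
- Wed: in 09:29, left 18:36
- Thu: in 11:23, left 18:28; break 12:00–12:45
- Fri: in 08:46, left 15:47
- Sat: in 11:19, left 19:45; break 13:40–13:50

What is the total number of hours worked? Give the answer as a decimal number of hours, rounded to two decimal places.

Tue: 07:40–12:13 = 4 h 33 min; less 20 min break → 4 h 13 min
Wed: 09:29–18:36 = 9 h 7 min
Thu: 11:23–18:28 = 7 h 5 min; less 45 min break → 6 h 20 min
Fri: 08:46–15:47 = 7 h 1 min
Sat: 11:19–19:45 = 8 h 26 min; less 10 min break → 8 h 16 min
Total: 4 h 13 min + 9 h 7 min + 6 h 20 min + 7 h 1 min + 8 h 16 min = 34 h 57 min.

34.95 hours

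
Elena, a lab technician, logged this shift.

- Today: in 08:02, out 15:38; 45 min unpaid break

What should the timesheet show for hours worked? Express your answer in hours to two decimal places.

6.85 hours

Today: 08:02–15:38 = 7 h 36 min; less 45 min break → 6 h 51 min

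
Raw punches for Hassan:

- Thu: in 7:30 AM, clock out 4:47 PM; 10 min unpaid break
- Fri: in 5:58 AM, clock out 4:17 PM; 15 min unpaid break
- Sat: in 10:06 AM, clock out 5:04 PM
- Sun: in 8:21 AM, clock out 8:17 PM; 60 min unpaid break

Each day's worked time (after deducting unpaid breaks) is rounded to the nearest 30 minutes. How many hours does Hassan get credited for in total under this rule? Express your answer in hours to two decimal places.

Thu: 7:30 AM–4:47 PM = 9 h 17 min − 10 min = 9 h 7 min → rounds to 9 h 0 min
Fri: 5:58 AM–4:17 PM = 10 h 19 min − 15 min = 10 h 4 min → rounds to 10 h 0 min
Sat: 10:06 AM–5:04 PM = 6 h 58 min → rounds to 7 h 0 min
Sun: 8:21 AM–8:17 PM = 11 h 56 min − 60 min = 10 h 56 min → rounds to 11 h 0 min
Total credited: 37 h 0 min.

37.00 hours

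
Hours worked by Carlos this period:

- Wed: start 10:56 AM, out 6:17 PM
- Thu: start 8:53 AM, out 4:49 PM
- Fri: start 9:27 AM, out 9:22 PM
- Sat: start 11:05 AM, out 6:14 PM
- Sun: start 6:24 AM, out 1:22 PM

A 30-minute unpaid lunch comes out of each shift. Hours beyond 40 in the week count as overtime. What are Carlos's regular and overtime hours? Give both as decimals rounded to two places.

Wed: 10:56 AM–6:17 PM = 7 h 21 min; less 30 min break → 6 h 51 min
Thu: 8:53 AM–4:49 PM = 7 h 56 min; less 30 min break → 7 h 26 min
Fri: 9:27 AM–9:22 PM = 11 h 55 min; less 30 min break → 11 h 25 min
Sat: 11:05 AM–6:14 PM = 7 h 9 min; less 30 min break → 6 h 39 min
Sun: 6:24 AM–1:22 PM = 6 h 58 min; less 30 min break → 6 h 28 min
Total worked: 38 h 49 min = 38.82 h.
Threshold 40 h → overtime 0 h 0 min, regular 38 h 49 min.

Regular 38.82 hours, overtime 0.00 hours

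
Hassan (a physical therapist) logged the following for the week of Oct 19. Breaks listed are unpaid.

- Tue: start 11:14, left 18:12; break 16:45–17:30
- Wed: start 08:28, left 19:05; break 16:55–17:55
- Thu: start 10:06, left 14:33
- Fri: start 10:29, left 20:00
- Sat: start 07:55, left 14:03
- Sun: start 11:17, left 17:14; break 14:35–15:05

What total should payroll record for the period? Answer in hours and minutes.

41 h 23 min

Tue: 11:14–18:12 = 6 h 58 min; less 45 min break → 6 h 13 min
Wed: 08:28–19:05 = 10 h 37 min; less 60 min break → 9 h 37 min
Thu: 10:06–14:33 = 4 h 27 min
Fri: 10:29–20:00 = 9 h 31 min
Sat: 07:55–14:03 = 6 h 8 min
Sun: 11:17–17:14 = 5 h 57 min; less 30 min break → 5 h 27 min
Total: 6 h 13 min + 9 h 37 min + 4 h 27 min + 9 h 31 min + 6 h 8 min + 5 h 27 min = 41 h 23 min.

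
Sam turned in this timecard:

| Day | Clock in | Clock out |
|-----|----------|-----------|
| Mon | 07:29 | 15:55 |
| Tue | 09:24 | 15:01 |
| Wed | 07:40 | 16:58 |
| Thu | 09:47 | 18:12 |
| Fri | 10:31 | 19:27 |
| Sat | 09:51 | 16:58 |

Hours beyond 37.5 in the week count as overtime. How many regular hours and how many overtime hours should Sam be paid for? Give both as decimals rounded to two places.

Regular 37.50 hours, overtime 10.32 hours

Mon: 07:29–15:55 = 8 h 26 min
Tue: 09:24–15:01 = 5 h 37 min
Wed: 07:40–16:58 = 9 h 18 min
Thu: 09:47–18:12 = 8 h 25 min
Fri: 10:31–19:27 = 8 h 56 min
Sat: 09:51–16:58 = 7 h 7 min
Total worked: 47 h 49 min = 47.82 h.
Threshold 37.5 h → overtime 10 h 19 min, regular 37 h 30 min.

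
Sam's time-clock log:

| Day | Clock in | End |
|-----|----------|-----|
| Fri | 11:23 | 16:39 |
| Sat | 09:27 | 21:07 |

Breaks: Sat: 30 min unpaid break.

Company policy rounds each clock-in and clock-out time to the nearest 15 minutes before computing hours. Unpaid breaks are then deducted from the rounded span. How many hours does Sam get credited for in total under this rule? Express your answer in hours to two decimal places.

16.25 hours

Fri: in 11:23→11:30, out 16:39→16:45; 5 h 15 min
Sat: in 09:27→09:30, out 21:07→21:00; 11 h 30 min − 30 min = 11 h 0 min
Total credited: 16 h 15 min.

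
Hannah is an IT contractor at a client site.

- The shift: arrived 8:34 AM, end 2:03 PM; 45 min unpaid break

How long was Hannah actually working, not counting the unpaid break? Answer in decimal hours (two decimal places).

The shift: 8:34 AM–2:03 PM = 5 h 29 min; less 45 min break → 4 h 44 min

4.73 hours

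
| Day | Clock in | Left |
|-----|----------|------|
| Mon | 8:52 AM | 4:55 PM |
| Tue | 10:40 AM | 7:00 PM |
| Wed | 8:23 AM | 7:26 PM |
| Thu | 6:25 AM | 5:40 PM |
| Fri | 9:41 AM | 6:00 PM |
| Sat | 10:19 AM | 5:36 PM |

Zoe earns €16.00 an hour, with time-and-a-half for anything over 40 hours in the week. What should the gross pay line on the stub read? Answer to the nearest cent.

€982.80

Mon: 8:52 AM–4:55 PM = 8 h 3 min
Tue: 10:40 AM–7:00 PM = 8 h 20 min
Wed: 8:23 AM–7:26 PM = 11 h 3 min
Thu: 6:25 AM–5:40 PM = 11 h 15 min
Fri: 9:41 AM–6:00 PM = 8 h 19 min
Sat: 10:19 AM–5:36 PM = 7 h 17 min
Total worked: 54 h 17 min = 3257 min.
Regular 40 h 0 min = 2400 min at €16.00/h; overtime 14 h 17 min = 857 min at €24.00/h.
Pay = (2400 × €16.00 + 857 × €24.00) ÷ 60 = €982.80.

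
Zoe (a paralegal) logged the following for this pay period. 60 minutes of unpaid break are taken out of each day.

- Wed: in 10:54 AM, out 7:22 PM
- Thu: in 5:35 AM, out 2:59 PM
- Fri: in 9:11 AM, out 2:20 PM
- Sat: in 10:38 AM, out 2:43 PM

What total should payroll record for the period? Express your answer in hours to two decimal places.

Wed: 10:54 AM–7:22 PM = 8 h 28 min; less 60 min break → 7 h 28 min
Thu: 5:35 AM–2:59 PM = 9 h 24 min; less 60 min break → 8 h 24 min
Fri: 9:11 AM–2:20 PM = 5 h 9 min; less 60 min break → 4 h 9 min
Sat: 10:38 AM–2:43 PM = 4 h 5 min; less 60 min break → 3 h 5 min
Total: 7 h 28 min + 8 h 24 min + 4 h 9 min + 3 h 5 min = 23 h 6 min.

23.10 hours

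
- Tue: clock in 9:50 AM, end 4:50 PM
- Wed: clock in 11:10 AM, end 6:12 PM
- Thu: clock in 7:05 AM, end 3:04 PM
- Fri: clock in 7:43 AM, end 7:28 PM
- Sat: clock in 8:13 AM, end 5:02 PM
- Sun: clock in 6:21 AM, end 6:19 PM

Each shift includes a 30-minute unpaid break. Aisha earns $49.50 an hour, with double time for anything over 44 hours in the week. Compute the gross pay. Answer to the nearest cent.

$2925.45

Tue: 9:50 AM–4:50 PM = 7 h 0 min; less 30 min break → 6 h 30 min
Wed: 11:10 AM–6:12 PM = 7 h 2 min; less 30 min break → 6 h 32 min
Thu: 7:05 AM–3:04 PM = 7 h 59 min; less 30 min break → 7 h 29 min
Fri: 7:43 AM–7:28 PM = 11 h 45 min; less 30 min break → 11 h 15 min
Sat: 8:13 AM–5:02 PM = 8 h 49 min; less 30 min break → 8 h 19 min
Sun: 6:21 AM–6:19 PM = 11 h 58 min; less 30 min break → 11 h 28 min
Total worked: 51 h 33 min = 3093 min.
Regular 44 h 0 min = 2640 min at $49.50/h; overtime 7 h 33 min = 453 min at $99.00/h.
Pay = (2640 × $49.50 + 453 × $99.00) ÷ 60 = $2925.45.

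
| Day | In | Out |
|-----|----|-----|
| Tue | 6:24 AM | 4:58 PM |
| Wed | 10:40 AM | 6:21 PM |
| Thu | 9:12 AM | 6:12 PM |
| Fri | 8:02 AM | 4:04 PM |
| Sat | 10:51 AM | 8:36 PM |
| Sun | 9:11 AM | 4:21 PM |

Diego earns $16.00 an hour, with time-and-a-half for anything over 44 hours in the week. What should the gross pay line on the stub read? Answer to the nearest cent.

$900.80

Tue: 6:24 AM–4:58 PM = 10 h 34 min
Wed: 10:40 AM–6:21 PM = 7 h 41 min
Thu: 9:12 AM–6:12 PM = 9 h 0 min
Fri: 8:02 AM–4:04 PM = 8 h 2 min
Sat: 10:51 AM–8:36 PM = 9 h 45 min
Sun: 9:11 AM–4:21 PM = 7 h 10 min
Total worked: 52 h 12 min = 3132 min.
Regular 44 h 0 min = 2640 min at $16.00/h; overtime 8 h 12 min = 492 min at $24.00/h.
Pay = (2640 × $16.00 + 492 × $24.00) ÷ 60 = $900.80.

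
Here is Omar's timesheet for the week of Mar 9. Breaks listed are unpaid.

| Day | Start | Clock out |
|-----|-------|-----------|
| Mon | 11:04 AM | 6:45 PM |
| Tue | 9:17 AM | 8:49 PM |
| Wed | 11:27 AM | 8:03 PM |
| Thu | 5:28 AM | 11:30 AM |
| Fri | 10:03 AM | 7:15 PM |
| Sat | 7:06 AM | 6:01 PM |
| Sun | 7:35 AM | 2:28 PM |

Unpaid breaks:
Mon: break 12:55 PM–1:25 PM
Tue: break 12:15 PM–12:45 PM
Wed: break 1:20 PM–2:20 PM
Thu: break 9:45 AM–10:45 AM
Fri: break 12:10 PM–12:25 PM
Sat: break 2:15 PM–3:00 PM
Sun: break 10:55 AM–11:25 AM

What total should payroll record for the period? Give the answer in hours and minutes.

56 h 21 min

Mon: 11:04 AM–6:45 PM = 7 h 41 min; less 30 min break → 7 h 11 min
Tue: 9:17 AM–8:49 PM = 11 h 32 min; less 30 min break → 11 h 2 min
Wed: 11:27 AM–8:03 PM = 8 h 36 min; less 60 min break → 7 h 36 min
Thu: 5:28 AM–11:30 AM = 6 h 2 min; less 60 min break → 5 h 2 min
Fri: 10:03 AM–7:15 PM = 9 h 12 min; less 15 min break → 8 h 57 min
Sat: 7:06 AM–6:01 PM = 10 h 55 min; less 45 min break → 10 h 10 min
Sun: 7:35 AM–2:28 PM = 6 h 53 min; less 30 min break → 6 h 23 min
Total: 7 h 11 min + 11 h 2 min + 7 h 36 min + 5 h 2 min + 8 h 57 min + 10 h 10 min + 6 h 23 min = 56 h 21 min.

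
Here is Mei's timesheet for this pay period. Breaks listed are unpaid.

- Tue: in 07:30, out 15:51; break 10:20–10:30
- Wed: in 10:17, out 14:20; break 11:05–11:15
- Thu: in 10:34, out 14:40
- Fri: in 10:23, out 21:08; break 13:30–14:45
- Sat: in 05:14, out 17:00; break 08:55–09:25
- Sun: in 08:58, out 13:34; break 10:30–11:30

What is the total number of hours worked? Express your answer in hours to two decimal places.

40.53 hours

Tue: 07:30–15:51 = 8 h 21 min; less 10 min break → 8 h 11 min
Wed: 10:17–14:20 = 4 h 3 min; less 10 min break → 3 h 53 min
Thu: 10:34–14:40 = 4 h 6 min
Fri: 10:23–21:08 = 10 h 45 min; less 75 min break → 9 h 30 min
Sat: 05:14–17:00 = 11 h 46 min; less 30 min break → 11 h 16 min
Sun: 08:58–13:34 = 4 h 36 min; less 60 min break → 3 h 36 min
Total: 8 h 11 min + 3 h 53 min + 4 h 6 min + 9 h 30 min + 11 h 16 min + 3 h 36 min = 40 h 32 min.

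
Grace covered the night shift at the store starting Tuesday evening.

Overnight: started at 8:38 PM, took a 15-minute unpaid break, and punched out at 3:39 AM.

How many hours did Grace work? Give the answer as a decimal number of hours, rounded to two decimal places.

Overnight: 8:38 PM → midnight = 3 h 22 min; midnight → 3:39 AM = 3 h 39 min; span 7 h 1 min; less 15 min break → 6 h 46 min

6.77 hours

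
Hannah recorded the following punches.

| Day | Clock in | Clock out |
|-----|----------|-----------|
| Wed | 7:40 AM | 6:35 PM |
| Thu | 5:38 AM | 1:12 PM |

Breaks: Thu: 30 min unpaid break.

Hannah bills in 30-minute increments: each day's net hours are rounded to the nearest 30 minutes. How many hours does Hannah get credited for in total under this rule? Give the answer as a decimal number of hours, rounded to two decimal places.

Wed: 7:40 AM–6:35 PM = 10 h 55 min → rounds to 11 h 0 min
Thu: 5:38 AM–1:12 PM = 7 h 34 min − 30 min = 7 h 4 min → rounds to 7 h 0 min
Total credited: 18 h 0 min.

18.00 hours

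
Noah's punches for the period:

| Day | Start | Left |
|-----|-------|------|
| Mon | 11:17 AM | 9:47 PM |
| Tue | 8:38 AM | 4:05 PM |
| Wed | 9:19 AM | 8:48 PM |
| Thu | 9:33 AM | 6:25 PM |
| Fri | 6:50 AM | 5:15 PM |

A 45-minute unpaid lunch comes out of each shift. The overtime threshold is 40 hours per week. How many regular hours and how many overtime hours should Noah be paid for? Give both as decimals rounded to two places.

Mon: 11:17 AM–9:47 PM = 10 h 30 min; less 45 min break → 9 h 45 min
Tue: 8:38 AM–4:05 PM = 7 h 27 min; less 45 min break → 6 h 42 min
Wed: 9:19 AM–8:48 PM = 11 h 29 min; less 45 min break → 10 h 44 min
Thu: 9:33 AM–6:25 PM = 8 h 52 min; less 45 min break → 8 h 7 min
Fri: 6:50 AM–5:15 PM = 10 h 25 min; less 45 min break → 9 h 40 min
Total worked: 44 h 58 min = 44.97 h.
Threshold 40 h → overtime 4 h 58 min, regular 40 h 0 min.

Regular 40.00 hours, overtime 4.97 hours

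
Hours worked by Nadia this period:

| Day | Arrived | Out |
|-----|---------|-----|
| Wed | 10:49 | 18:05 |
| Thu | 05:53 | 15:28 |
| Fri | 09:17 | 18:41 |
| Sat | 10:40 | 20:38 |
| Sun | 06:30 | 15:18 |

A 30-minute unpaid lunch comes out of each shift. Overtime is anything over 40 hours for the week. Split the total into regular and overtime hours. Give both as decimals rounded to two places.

Wed: 10:49–18:05 = 7 h 16 min; less 30 min break → 6 h 46 min
Thu: 05:53–15:28 = 9 h 35 min; less 30 min break → 9 h 5 min
Fri: 09:17–18:41 = 9 h 24 min; less 30 min break → 8 h 54 min
Sat: 10:40–20:38 = 9 h 58 min; less 30 min break → 9 h 28 min
Sun: 06:30–15:18 = 8 h 48 min; less 30 min break → 8 h 18 min
Total worked: 42 h 31 min = 42.52 h.
Threshold 40 h → overtime 2 h 31 min, regular 40 h 0 min.

Regular 40.00 hours, overtime 2.52 hours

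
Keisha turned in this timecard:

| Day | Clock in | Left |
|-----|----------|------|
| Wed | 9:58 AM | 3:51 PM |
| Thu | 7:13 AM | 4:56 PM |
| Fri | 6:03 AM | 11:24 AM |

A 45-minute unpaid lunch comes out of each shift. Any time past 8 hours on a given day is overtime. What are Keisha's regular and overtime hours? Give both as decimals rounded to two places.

Regular 17.73 hours, overtime 0.97 hours

Wed: 9:58 AM–3:51 PM = 5 h 53 min; less 45 min break → 5 h 8 min
Thu: 7:13 AM–4:56 PM = 9 h 43 min; less 45 min break → 8 h 58 min
Fri: 6:03 AM–11:24 AM = 5 h 21 min; less 45 min break → 4 h 36 min
Wed reg 5 h 8 min / OT 0 h 0 min; Thu reg 8 h 0 min / OT 0 h 58 min; Fri reg 4 h 36 min / OT 0 h 0 min.
Totals: regular 17 h 44 min, overtime 0 h 58 min.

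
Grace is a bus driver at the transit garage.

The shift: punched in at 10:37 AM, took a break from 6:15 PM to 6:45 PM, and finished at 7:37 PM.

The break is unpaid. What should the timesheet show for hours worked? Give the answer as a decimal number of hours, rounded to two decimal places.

The shift: 10:37 AM–7:37 PM = 9 h 0 min; less 30 min break → 8 h 30 min

8.50 hours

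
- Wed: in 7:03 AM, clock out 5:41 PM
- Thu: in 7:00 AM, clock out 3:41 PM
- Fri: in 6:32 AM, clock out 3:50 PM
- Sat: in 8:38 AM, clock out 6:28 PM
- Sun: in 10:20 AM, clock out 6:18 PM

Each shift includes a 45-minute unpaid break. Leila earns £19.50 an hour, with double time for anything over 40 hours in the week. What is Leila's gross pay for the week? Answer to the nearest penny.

Wed: 7:03 AM–5:41 PM = 10 h 38 min; less 45 min break → 9 h 53 min
Thu: 7:00 AM–3:41 PM = 8 h 41 min; less 45 min break → 7 h 56 min
Fri: 6:32 AM–3:50 PM = 9 h 18 min; less 45 min break → 8 h 33 min
Sat: 8:38 AM–6:28 PM = 9 h 50 min; less 45 min break → 9 h 5 min
Sun: 10:20 AM–6:18 PM = 7 h 58 min; less 45 min break → 7 h 13 min
Total worked: 42 h 40 min = 2560 min.
Regular 40 h 0 min = 2400 min at £19.50/h; overtime 2 h 40 min = 160 min at £39.00/h.
Pay = (2400 × £19.50 + 160 × £39.00) ÷ 60 = £884.00.

£884.00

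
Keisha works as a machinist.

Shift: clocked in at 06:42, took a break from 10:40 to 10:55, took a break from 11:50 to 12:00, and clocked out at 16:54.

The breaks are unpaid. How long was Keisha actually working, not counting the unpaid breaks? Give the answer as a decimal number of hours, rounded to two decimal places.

Shift: 06:42–16:54 = 10 h 12 min; less 25 min break → 9 h 47 min

9.78 hours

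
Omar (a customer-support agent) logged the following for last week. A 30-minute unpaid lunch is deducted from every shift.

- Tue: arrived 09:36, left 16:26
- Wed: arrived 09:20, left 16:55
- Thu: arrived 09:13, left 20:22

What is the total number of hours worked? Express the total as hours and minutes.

24 h 4 min

Tue: 09:36–16:26 = 6 h 50 min; less 30 min break → 6 h 20 min
Wed: 09:20–16:55 = 7 h 35 min; less 30 min break → 7 h 5 min
Thu: 09:13–20:22 = 11 h 9 min; less 30 min break → 10 h 39 min
Total: 6 h 20 min + 7 h 5 min + 10 h 39 min = 24 h 4 min.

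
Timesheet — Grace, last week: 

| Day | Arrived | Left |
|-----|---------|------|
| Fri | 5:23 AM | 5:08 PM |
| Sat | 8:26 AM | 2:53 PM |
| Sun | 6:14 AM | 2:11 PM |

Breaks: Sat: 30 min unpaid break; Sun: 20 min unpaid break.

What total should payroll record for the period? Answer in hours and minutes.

Fri: 5:23 AM–5:08 PM = 11 h 45 min
Sat: 8:26 AM–2:53 PM = 6 h 27 min; less 30 min break → 5 h 57 min
Sun: 6:14 AM–2:11 PM = 7 h 57 min; less 20 min break → 7 h 37 min
Total: 11 h 45 min + 5 h 57 min + 7 h 37 min = 25 h 19 min.

25 h 19 min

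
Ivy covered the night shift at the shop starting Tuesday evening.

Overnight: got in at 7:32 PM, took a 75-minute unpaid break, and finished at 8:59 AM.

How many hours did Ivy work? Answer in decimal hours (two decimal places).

12.20 hours

Overnight: 7:32 PM → midnight = 4 h 28 min; midnight → 8:59 AM = 8 h 59 min; span 13 h 27 min; less 75 min break → 12 h 12 min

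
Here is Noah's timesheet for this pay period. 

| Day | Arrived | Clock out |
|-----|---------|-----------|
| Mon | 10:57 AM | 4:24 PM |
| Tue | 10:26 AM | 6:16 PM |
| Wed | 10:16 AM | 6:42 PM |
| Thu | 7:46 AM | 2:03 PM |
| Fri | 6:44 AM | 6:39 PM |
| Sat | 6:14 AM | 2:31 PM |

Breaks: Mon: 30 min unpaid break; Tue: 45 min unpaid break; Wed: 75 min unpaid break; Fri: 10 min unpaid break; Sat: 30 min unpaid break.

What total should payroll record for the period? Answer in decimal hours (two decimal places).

45.03 hours

Mon: 10:57 AM–4:24 PM = 5 h 27 min; less 30 min break → 4 h 57 min
Tue: 10:26 AM–6:16 PM = 7 h 50 min; less 45 min break → 7 h 5 min
Wed: 10:16 AM–6:42 PM = 8 h 26 min; less 75 min break → 7 h 11 min
Thu: 7:46 AM–2:03 PM = 6 h 17 min
Fri: 6:44 AM–6:39 PM = 11 h 55 min; less 10 min break → 11 h 45 min
Sat: 6:14 AM–2:31 PM = 8 h 17 min; less 30 min break → 7 h 47 min
Total: 4 h 57 min + 7 h 5 min + 7 h 11 min + 6 h 17 min + 11 h 45 min + 7 h 47 min = 45 h 2 min.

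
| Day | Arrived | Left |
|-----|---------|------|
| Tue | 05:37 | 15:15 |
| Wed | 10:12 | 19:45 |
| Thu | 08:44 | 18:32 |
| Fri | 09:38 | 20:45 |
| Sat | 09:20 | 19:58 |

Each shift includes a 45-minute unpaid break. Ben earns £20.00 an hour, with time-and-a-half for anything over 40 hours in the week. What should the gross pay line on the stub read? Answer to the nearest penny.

Tue: 05:37–15:15 = 9 h 38 min; less 45 min break → 8 h 53 min
Wed: 10:12–19:45 = 9 h 33 min; less 45 min break → 8 h 48 min
Thu: 08:44–18:32 = 9 h 48 min; less 45 min break → 9 h 3 min
Fri: 09:38–20:45 = 11 h 7 min; less 45 min break → 10 h 22 min
Sat: 09:20–19:58 = 10 h 38 min; less 45 min break → 9 h 53 min
Total worked: 46 h 59 min = 2819 min.
Regular 40 h 0 min = 2400 min at £20.00/h; overtime 6 h 59 min = 419 min at £30.00/h.
Pay = (2400 × £20.00 + 419 × £30.00) ÷ 60 = £1009.50.

£1009.50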